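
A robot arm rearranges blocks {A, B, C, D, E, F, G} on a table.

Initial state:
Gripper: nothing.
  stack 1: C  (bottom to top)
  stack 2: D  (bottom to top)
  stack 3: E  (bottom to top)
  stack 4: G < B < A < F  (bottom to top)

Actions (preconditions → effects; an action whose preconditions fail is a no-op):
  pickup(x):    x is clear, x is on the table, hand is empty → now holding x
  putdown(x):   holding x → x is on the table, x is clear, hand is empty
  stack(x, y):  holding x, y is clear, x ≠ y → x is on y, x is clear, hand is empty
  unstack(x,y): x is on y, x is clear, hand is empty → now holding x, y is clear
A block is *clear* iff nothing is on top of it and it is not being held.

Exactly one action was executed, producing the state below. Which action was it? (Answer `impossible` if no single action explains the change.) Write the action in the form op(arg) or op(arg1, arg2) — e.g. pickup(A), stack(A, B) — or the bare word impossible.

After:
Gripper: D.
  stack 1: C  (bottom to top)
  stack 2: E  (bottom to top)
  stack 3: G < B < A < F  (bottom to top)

target: towers=[C; E; G/B/A/F] holding=D
     unstack(F, A) → towers=[C; D; E; G/B/A] holding=F
         pickup(D) → towers=[C; E; G/B/A/F] holding=D  ← match
         pickup(E) → towers=[C; D; G/B/A/F] holding=E
         pickup(C) → towers=[D; E; G/B/A/F] holding=C

pickup(D)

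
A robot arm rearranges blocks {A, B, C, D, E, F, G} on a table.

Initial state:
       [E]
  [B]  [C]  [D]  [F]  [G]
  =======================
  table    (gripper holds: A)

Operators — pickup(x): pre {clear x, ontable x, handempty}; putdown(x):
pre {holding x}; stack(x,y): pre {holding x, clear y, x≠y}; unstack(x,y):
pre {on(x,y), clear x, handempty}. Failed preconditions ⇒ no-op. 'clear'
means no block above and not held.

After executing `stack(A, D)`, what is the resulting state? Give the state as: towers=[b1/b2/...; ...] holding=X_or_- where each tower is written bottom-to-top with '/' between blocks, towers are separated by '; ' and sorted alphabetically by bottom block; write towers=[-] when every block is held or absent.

before: towers=[B; C/E; D; F; G] holding=A
pre[stack(A, D)]: holding(A) ok, clear(D) ok, A≠D ok
all met → apply stack(A, D)
after:  towers=[B; C/E; D/A; F; G] holding=-

towers=[B; C/E; D/A; F; G] holding=-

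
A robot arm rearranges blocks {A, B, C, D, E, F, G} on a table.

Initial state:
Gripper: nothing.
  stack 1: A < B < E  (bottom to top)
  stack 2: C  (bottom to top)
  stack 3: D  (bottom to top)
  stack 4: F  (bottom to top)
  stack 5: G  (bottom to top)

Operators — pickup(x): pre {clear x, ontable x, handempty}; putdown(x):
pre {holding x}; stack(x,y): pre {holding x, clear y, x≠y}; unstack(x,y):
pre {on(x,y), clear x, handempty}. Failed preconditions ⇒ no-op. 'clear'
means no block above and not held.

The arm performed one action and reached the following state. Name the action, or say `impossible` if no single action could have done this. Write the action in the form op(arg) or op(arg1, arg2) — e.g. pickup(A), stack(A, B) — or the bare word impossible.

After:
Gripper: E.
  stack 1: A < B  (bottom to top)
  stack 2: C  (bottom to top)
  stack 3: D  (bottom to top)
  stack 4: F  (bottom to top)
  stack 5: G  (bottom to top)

target: towers=[A/B; C; D; F; G] holding=E
         pickup(F) → towers=[A/B/E; C; D; G] holding=F
         pickup(G) → towers=[A/B/E; C; D; F] holding=G
         pickup(D) → towers=[A/B/E; C; F; G] holding=D
     unstack(E, B) → towers=[A/B; C; D; F; G] holding=E  ← match
         pickup(C) → towers=[A/B/E; D; F; G] holding=C

unstack(E, B)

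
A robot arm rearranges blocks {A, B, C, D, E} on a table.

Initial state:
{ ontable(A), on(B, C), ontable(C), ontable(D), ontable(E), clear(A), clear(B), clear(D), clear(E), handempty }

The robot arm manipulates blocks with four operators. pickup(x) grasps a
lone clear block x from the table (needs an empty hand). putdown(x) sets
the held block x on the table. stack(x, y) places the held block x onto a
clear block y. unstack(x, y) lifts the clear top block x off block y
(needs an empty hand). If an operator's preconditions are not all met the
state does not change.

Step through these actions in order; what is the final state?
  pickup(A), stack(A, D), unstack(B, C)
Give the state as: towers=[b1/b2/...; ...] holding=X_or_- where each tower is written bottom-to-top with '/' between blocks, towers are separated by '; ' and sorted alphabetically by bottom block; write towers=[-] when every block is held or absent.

towers=[C; D/A; E] holding=B

step 1 (pickup(A)): towers=[C/B; D; E] holding=A
step 2 (stack(A, D)): towers=[C/B; D/A; E] holding=-
step 3 (unstack(B, C)): towers=[C; D/A; E] holding=B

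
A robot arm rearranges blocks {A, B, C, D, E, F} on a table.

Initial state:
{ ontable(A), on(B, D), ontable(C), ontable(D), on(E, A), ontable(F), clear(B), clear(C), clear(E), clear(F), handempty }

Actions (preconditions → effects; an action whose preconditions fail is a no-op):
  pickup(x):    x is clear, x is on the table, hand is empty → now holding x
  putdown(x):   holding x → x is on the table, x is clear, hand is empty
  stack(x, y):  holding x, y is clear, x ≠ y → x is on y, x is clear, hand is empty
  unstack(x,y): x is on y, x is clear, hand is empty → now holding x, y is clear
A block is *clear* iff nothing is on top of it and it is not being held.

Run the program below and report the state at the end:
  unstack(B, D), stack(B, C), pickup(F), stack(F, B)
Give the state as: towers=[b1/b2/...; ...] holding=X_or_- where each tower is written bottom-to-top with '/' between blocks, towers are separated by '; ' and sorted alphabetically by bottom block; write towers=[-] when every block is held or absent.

step 1 (unstack(B, D)): towers=[A/E; C; D; F] holding=B
step 2 (stack(B, C)): towers=[A/E; C/B; D; F] holding=-
step 3 (pickup(F)): towers=[A/E; C/B; D] holding=F
step 4 (stack(F, B)): towers=[A/E; C/B/F; D] holding=-

towers=[A/E; C/B/F; D] holding=-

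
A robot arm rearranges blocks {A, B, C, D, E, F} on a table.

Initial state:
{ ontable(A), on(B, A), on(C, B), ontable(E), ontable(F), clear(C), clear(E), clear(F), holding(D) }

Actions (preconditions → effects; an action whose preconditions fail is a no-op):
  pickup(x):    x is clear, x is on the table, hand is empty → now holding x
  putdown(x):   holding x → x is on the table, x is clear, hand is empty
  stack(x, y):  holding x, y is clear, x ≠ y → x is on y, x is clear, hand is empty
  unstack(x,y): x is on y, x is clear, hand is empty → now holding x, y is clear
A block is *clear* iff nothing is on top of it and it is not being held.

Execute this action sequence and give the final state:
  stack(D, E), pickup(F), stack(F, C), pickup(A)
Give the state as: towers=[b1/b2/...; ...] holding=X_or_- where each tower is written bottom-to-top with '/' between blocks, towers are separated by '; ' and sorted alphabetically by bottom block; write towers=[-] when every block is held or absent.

step 1 (stack(D, E)): towers=[A/B/C; E/D; F] holding=-
step 2 (pickup(F)): towers=[A/B/C; E/D] holding=F
step 3 (stack(F, C)): towers=[A/B/C/F; E/D] holding=-
step 4 (pickup(A)) [no-op]: towers=[A/B/C/F; E/D] holding=-

towers=[A/B/C/F; E/D] holding=-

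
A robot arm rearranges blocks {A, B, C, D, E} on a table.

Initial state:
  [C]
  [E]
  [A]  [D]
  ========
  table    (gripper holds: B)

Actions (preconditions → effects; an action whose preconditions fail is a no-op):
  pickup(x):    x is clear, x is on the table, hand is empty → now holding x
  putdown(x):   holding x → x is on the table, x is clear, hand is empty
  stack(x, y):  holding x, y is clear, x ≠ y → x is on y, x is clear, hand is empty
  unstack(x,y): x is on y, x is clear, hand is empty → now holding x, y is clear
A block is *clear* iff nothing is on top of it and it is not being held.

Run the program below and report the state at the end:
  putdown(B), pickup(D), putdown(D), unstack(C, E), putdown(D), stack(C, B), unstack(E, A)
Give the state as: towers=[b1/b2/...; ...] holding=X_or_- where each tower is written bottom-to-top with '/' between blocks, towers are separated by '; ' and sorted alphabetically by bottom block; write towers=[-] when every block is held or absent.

step 1 (putdown(B)): towers=[A/E/C; B; D] holding=-
step 2 (pickup(D)): towers=[A/E/C; B] holding=D
step 3 (putdown(D)): towers=[A/E/C; B; D] holding=-
step 4 (unstack(C, E)): towers=[A/E; B; D] holding=C
step 5 (putdown(D)) [no-op]: towers=[A/E; B; D] holding=C
step 6 (stack(C, B)): towers=[A/E; B/C; D] holding=-
step 7 (unstack(E, A)): towers=[A; B/C; D] holding=E

towers=[A; B/C; D] holding=E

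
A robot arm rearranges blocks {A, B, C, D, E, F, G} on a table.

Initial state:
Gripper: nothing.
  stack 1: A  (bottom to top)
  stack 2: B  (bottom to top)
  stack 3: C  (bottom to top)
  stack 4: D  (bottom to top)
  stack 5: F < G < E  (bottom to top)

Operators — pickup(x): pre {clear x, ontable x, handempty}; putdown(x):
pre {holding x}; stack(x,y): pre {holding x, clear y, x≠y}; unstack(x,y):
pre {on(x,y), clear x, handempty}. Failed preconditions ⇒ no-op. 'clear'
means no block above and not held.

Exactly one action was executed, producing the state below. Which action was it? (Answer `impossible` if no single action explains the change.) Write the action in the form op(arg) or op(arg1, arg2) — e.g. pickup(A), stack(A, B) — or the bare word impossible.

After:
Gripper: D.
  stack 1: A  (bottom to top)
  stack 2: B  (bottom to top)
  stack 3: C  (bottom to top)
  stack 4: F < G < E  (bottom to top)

target: towers=[A; B; C; F/G/E] holding=D
         pickup(B) → towers=[A; C; D; F/G/E] holding=B
         pickup(D) → towers=[A; B; C; F/G/E] holding=D  ← match
         pickup(A) → towers=[B; C; D; F/G/E] holding=A
     unstack(E, G) → towers=[A; B; C; D; F/G] holding=E
         pickup(C) → towers=[A; B; D; F/G/E] holding=C

pickup(D)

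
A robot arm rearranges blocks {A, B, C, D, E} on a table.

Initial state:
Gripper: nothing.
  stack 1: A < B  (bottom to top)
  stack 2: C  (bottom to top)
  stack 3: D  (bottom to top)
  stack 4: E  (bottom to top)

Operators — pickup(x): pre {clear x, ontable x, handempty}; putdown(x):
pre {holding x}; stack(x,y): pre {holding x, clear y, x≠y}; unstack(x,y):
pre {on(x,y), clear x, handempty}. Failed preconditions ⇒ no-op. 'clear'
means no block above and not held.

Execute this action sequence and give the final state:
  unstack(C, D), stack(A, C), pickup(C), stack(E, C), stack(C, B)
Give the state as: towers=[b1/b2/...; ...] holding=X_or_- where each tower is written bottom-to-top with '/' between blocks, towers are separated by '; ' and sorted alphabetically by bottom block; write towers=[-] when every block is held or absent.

step 1 (unstack(C, D)) [no-op]: towers=[A/B; C; D; E] holding=-
step 2 (stack(A, C)) [no-op]: towers=[A/B; C; D; E] holding=-
step 3 (pickup(C)): towers=[A/B; D; E] holding=C
step 4 (stack(E, C)) [no-op]: towers=[A/B; D; E] holding=C
step 5 (stack(C, B)): towers=[A/B/C; D; E] holding=-

towers=[A/B/C; D; E] holding=-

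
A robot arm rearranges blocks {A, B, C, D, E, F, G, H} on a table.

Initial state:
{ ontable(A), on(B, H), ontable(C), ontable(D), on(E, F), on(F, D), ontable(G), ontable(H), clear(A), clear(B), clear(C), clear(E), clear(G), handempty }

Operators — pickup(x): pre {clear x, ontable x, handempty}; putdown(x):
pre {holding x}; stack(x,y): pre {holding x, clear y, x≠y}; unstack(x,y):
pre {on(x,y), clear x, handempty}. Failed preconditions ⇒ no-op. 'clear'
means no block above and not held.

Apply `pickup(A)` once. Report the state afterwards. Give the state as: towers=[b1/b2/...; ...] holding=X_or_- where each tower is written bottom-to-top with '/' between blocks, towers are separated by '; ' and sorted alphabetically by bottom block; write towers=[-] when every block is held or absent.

towers=[C; D/F/E; G; H/B] holding=A

before: towers=[A; C; D/F/E; G; H/B] holding=-
pre[pickup(A)]: clear(A) ✓, ontable(A) ✓, handempty ✓
all met → apply pickup(A)
after:  towers=[C; D/F/E; G; H/B] holding=A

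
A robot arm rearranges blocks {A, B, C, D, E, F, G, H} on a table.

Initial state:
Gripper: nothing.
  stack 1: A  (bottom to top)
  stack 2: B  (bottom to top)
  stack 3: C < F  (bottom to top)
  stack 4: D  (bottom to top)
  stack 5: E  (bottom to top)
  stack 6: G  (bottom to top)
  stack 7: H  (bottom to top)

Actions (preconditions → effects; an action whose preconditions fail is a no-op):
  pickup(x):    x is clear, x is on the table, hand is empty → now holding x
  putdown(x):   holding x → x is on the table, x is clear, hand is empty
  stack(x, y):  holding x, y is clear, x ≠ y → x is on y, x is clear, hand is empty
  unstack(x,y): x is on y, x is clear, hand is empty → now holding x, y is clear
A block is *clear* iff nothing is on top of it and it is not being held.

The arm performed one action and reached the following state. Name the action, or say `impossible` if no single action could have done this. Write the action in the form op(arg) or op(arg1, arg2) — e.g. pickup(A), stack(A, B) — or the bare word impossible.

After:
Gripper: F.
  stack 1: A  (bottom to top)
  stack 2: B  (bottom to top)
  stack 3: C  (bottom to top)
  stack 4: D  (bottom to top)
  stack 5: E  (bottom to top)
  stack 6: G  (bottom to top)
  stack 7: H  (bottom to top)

unstack(F, C)

target: towers=[A; B; C; D; E; G; H] holding=F
         pickup(G) → towers=[A; B; C/F; D; E; H] holding=G
         pickup(A) → towers=[B; C/F; D; E; G; H] holding=A
         pickup(E) → towers=[A; B; C/F; D; G; H] holding=E
         pickup(H) → towers=[A; B; C/F; D; E; G] holding=H
         pickup(B) → towers=[A; C/F; D; E; G; H] holding=B
     unstack(F, C) → towers=[A; B; C; D; E; G; H] holding=F  ← match
         pickup(D) → towers=[A; B; C/F; E; G; H] holding=D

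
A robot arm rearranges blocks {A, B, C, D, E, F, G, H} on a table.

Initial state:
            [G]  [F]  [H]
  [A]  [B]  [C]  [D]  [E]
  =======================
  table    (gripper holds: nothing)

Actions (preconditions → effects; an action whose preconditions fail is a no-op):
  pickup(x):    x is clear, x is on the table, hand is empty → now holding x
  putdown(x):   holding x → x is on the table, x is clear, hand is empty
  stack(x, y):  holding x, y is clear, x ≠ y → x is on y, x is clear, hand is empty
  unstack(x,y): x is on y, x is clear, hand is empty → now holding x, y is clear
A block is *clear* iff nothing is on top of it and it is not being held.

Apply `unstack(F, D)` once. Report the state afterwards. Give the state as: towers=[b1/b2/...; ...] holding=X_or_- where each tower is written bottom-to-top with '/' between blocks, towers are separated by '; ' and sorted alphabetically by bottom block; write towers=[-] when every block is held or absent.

before: towers=[A; B; C/G; D/F; E/H] holding=-
pre[unstack(F, D)]: on(F,D) yes, clear(F) yes, handempty yes
all met → apply unstack(F, D)
after:  towers=[A; B; C/G; D; E/H] holding=F

towers=[A; B; C/G; D; E/H] holding=F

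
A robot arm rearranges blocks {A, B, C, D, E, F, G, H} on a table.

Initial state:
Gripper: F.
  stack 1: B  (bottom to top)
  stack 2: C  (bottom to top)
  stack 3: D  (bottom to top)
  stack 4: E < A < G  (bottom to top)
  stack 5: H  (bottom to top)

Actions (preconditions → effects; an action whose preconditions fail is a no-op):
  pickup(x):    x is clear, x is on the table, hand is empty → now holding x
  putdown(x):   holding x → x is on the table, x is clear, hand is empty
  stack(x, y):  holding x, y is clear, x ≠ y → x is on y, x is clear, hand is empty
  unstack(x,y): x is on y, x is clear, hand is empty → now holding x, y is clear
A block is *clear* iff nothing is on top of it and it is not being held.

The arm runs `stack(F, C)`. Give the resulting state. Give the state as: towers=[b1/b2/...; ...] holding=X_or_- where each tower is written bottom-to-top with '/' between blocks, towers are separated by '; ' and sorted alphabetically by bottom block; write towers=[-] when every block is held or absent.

before: towers=[B; C; D; E/A/G; H] holding=F
pre[stack(F, C)]: holding(F) ok, clear(C) ok, F≠C ok
all met → apply stack(F, C)
after:  towers=[B; C/F; D; E/A/G; H] holding=-

towers=[B; C/F; D; E/A/G; H] holding=-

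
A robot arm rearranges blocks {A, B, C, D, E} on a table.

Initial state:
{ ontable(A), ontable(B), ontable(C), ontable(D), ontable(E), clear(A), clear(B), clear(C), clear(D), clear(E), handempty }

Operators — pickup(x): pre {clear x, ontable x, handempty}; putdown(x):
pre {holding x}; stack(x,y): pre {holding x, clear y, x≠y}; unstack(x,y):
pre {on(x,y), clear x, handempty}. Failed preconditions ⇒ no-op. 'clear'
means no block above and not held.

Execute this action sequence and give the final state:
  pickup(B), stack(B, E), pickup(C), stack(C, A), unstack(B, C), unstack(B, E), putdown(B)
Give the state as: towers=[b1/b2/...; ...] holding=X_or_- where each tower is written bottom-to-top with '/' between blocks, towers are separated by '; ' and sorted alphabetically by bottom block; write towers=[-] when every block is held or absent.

towers=[A/C; B; D; E] holding=-

step 1 (pickup(B)): towers=[A; C; D; E] holding=B
step 2 (stack(B, E)): towers=[A; C; D; E/B] holding=-
step 3 (pickup(C)): towers=[A; D; E/B] holding=C
step 4 (stack(C, A)): towers=[A/C; D; E/B] holding=-
step 5 (unstack(B, C)) [no-op]: towers=[A/C; D; E/B] holding=-
step 6 (unstack(B, E)): towers=[A/C; D; E] holding=B
step 7 (putdown(B)): towers=[A/C; B; D; E] holding=-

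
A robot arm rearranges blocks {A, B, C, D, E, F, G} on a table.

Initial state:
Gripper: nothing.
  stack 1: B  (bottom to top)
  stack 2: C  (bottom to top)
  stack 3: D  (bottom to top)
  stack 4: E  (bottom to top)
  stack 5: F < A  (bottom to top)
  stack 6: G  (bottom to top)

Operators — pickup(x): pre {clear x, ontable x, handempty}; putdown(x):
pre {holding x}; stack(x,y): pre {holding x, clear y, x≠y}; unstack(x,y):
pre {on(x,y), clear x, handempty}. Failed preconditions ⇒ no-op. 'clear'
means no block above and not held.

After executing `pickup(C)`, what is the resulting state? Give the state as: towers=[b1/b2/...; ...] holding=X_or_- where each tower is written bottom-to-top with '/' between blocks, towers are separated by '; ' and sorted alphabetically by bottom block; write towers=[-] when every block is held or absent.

towers=[B; D; E; F/A; G] holding=C

before: towers=[B; C; D; E; F/A; G] holding=-
pre[pickup(C)]: clear(C) yes, ontable(C) yes, handempty yes
all met → apply pickup(C)
after:  towers=[B; D; E; F/A; G] holding=C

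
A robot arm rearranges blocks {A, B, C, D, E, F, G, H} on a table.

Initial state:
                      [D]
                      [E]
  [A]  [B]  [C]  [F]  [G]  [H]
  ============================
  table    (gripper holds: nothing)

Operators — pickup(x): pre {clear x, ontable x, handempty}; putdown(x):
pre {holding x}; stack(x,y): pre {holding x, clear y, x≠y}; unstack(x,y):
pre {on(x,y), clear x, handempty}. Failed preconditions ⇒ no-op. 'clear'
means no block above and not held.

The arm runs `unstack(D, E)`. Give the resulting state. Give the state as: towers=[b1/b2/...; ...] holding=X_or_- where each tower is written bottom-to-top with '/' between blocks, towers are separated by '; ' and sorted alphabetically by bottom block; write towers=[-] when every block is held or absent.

before: towers=[A; B; C; F; G/E/D; H] holding=-
pre[unstack(D, E)]: on(D,E) yes, clear(D) yes, handempty yes
all met → apply unstack(D, E)
after:  towers=[A; B; C; F; G/E; H] holding=D

towers=[A; B; C; F; G/E; H] holding=D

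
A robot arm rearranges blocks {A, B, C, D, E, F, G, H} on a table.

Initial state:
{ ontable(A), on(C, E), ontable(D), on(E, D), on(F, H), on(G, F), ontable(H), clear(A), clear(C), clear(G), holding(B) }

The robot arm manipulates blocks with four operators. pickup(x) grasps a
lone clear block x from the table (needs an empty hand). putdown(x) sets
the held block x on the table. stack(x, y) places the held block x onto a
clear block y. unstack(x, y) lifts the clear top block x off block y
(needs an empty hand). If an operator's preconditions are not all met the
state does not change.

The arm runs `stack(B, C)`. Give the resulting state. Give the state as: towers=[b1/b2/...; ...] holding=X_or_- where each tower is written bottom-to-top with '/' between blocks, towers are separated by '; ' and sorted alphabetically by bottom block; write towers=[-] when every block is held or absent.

towers=[A; D/E/C/B; H/F/G] holding=-

before: towers=[A; D/E/C; H/F/G] holding=B
pre[stack(B, C)]: holding(B) ✓, clear(C) ✓, B≠C ✓
all met → apply stack(B, C)
after:  towers=[A; D/E/C/B; H/F/G] holding=-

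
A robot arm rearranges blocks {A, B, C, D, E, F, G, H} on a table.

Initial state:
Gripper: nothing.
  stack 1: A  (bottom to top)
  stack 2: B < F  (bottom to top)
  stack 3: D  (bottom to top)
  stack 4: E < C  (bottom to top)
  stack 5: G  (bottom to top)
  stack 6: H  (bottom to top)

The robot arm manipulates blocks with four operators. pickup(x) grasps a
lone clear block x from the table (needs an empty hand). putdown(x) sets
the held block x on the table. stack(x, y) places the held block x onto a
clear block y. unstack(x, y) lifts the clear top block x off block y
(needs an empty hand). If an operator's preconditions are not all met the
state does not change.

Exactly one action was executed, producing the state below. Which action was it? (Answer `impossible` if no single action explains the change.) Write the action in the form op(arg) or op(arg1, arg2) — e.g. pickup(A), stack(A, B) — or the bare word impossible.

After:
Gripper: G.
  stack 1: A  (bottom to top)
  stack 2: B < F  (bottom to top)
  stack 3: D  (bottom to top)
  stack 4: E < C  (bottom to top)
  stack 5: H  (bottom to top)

pickup(G)

target: towers=[A; B/F; D; E/C; H] holding=G
         pickup(G) → towers=[A; B/F; D; E/C; H] holding=G  ← match
         pickup(A) → towers=[B/F; D; E/C; G; H] holding=A
         pickup(H) → towers=[A; B/F; D; E/C; G] holding=H
     unstack(F, B) → towers=[A; B; D; E/C; G; H] holding=F
         pickup(D) → towers=[A; B/F; E/C; G; H] holding=D
     unstack(C, E) → towers=[A; B/F; D; E; G; H] holding=C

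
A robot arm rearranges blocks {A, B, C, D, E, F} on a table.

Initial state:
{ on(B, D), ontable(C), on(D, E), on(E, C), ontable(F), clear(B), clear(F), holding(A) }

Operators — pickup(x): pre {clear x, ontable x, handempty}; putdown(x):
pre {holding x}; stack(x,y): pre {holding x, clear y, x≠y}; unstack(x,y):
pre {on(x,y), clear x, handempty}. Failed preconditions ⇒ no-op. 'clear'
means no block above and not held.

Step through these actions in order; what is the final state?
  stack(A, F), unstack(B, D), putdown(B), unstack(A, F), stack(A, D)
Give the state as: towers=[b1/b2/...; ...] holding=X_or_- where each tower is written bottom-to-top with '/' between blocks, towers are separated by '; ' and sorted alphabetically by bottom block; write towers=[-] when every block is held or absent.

step 1 (stack(A, F)): towers=[C/E/D/B; F/A] holding=-
step 2 (unstack(B, D)): towers=[C/E/D; F/A] holding=B
step 3 (putdown(B)): towers=[B; C/E/D; F/A] holding=-
step 4 (unstack(A, F)): towers=[B; C/E/D; F] holding=A
step 5 (stack(A, D)): towers=[B; C/E/D/A; F] holding=-

towers=[B; C/E/D/A; F] holding=-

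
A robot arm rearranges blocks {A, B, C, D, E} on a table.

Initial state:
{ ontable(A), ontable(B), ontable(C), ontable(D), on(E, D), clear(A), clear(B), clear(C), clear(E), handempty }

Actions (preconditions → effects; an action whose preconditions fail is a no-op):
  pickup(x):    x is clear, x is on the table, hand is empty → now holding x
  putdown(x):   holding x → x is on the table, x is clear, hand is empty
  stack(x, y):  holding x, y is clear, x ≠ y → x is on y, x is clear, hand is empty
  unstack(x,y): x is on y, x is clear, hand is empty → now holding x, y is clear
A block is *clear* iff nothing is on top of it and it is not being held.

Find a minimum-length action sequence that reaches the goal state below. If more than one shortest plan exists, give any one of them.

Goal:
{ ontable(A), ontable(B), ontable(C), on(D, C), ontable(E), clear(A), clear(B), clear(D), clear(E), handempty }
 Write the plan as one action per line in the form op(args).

unstack(E, D)
putdown(E)
pickup(D)
stack(D, C)

step 1 (unstack(E, D)): towers=[A; B; C; D] holding=E
step 2 (putdown(E)): towers=[A; B; C; D; E] holding=-
step 3 (pickup(D)): towers=[A; B; C; E] holding=D
step 4 (stack(D, C)): towers=[A; B; C/D; E] holding=-
goal check: towers=[A; B; C/D; E] holding=- — reached (length 4, optimal by BFS)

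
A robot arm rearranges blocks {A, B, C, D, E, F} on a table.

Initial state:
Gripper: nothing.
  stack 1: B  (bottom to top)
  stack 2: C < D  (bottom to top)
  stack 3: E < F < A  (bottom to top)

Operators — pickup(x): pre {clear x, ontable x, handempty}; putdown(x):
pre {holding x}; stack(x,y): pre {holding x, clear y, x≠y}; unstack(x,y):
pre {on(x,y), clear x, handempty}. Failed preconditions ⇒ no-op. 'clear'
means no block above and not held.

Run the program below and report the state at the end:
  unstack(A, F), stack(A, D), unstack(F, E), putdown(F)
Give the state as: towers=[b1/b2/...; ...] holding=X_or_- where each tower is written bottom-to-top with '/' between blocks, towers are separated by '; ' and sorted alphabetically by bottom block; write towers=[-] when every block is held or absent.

towers=[B; C/D/A; E; F] holding=-

step 1 (unstack(A, F)): towers=[B; C/D; E/F] holding=A
step 2 (stack(A, D)): towers=[B; C/D/A; E/F] holding=-
step 3 (unstack(F, E)): towers=[B; C/D/A; E] holding=F
step 4 (putdown(F)): towers=[B; C/D/A; E; F] holding=-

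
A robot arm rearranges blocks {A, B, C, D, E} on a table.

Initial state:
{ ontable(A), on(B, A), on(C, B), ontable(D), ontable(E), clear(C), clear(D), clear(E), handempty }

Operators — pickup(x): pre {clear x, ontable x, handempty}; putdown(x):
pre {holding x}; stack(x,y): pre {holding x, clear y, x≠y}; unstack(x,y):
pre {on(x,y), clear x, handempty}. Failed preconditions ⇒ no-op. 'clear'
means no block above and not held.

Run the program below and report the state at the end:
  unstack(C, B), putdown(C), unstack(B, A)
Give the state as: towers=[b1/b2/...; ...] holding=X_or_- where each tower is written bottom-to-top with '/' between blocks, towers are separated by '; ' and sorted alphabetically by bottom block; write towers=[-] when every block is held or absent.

step 1 (unstack(C, B)): towers=[A/B; D; E] holding=C
step 2 (putdown(C)): towers=[A/B; C; D; E] holding=-
step 3 (unstack(B, A)): towers=[A; C; D; E] holding=B

towers=[A; C; D; E] holding=B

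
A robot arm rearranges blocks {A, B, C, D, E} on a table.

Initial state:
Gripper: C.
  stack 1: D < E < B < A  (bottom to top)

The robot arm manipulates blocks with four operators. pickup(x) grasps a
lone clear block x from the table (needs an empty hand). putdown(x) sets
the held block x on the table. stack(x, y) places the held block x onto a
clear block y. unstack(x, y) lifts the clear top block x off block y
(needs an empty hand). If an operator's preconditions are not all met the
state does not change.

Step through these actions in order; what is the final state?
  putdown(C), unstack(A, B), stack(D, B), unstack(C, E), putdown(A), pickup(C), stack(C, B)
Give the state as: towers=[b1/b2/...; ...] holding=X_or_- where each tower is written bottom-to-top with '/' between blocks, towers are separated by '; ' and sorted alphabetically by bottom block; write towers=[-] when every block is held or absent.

step 1 (putdown(C)): towers=[C; D/E/B/A] holding=-
step 2 (unstack(A, B)): towers=[C; D/E/B] holding=A
step 3 (stack(D, B)) [no-op]: towers=[C; D/E/B] holding=A
step 4 (unstack(C, E)) [no-op]: towers=[C; D/E/B] holding=A
step 5 (putdown(A)): towers=[A; C; D/E/B] holding=-
step 6 (pickup(C)): towers=[A; D/E/B] holding=C
step 7 (stack(C, B)): towers=[A; D/E/B/C] holding=-

towers=[A; D/E/B/C] holding=-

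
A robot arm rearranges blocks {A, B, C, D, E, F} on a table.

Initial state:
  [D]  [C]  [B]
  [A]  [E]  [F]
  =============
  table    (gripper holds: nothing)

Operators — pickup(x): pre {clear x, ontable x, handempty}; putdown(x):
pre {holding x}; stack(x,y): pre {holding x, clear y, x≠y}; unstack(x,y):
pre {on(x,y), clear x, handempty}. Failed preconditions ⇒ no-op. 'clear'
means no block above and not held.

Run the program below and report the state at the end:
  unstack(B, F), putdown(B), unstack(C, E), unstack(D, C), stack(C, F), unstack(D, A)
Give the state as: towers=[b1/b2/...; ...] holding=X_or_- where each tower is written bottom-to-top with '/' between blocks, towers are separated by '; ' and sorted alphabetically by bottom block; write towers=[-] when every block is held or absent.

step 1 (unstack(B, F)): towers=[A/D; E/C; F] holding=B
step 2 (putdown(B)): towers=[A/D; B; E/C; F] holding=-
step 3 (unstack(C, E)): towers=[A/D; B; E; F] holding=C
step 4 (unstack(D, C)) [no-op]: towers=[A/D; B; E; F] holding=C
step 5 (stack(C, F)): towers=[A/D; B; E; F/C] holding=-
step 6 (unstack(D, A)): towers=[A; B; E; F/C] holding=D

towers=[A; B; E; F/C] holding=D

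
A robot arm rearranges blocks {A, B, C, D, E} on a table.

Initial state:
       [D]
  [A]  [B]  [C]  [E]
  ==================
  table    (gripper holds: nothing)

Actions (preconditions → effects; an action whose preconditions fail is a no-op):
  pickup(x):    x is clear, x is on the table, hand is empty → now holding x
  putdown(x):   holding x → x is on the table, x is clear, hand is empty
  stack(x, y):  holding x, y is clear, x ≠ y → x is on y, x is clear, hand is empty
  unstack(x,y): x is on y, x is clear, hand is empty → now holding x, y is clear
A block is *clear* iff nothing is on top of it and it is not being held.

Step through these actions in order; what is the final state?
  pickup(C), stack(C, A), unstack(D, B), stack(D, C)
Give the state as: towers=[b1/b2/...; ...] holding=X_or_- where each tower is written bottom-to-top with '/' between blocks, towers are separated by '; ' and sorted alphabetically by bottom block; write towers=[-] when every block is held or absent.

towers=[A/C/D; B; E] holding=-

step 1 (pickup(C)): towers=[A; B/D; E] holding=C
step 2 (stack(C, A)): towers=[A/C; B/D; E] holding=-
step 3 (unstack(D, B)): towers=[A/C; B; E] holding=D
step 4 (stack(D, C)): towers=[A/C/D; B; E] holding=-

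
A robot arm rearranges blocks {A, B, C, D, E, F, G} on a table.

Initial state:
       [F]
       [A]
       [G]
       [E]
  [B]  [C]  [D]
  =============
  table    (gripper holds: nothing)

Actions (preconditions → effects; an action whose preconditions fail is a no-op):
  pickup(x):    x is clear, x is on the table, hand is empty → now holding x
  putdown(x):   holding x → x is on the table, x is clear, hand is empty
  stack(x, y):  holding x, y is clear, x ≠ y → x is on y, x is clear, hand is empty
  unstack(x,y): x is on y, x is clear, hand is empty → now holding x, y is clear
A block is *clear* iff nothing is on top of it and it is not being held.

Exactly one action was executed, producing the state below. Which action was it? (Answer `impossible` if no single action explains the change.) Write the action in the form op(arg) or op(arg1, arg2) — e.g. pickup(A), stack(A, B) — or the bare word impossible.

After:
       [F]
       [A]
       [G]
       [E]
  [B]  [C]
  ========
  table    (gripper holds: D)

pickup(D)

target: towers=[B; C/E/G/A/F] holding=D
         pickup(B) → towers=[C/E/G/A/F; D] holding=B
     unstack(F, A) → towers=[B; C/E/G/A; D] holding=F
         pickup(D) → towers=[B; C/E/G/A/F] holding=D  ← match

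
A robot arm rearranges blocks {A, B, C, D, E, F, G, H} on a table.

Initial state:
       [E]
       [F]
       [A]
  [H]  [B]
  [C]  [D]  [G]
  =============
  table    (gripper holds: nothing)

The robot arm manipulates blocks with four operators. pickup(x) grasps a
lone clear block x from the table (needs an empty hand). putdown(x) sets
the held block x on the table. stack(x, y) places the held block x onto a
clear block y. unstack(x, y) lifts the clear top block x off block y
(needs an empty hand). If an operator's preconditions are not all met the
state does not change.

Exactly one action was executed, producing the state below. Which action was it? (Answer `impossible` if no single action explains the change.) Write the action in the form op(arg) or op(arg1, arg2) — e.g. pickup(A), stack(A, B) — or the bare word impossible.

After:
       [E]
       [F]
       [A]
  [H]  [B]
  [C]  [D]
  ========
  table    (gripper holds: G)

target: towers=[C/H; D/B/A/F/E] holding=G
         pickup(G) → towers=[C/H; D/B/A/F/E] holding=G  ← match
     unstack(E, F) → towers=[C/H; D/B/A/F; G] holding=E
     unstack(H, C) → towers=[C; D/B/A/F/E; G] holding=H

pickup(G)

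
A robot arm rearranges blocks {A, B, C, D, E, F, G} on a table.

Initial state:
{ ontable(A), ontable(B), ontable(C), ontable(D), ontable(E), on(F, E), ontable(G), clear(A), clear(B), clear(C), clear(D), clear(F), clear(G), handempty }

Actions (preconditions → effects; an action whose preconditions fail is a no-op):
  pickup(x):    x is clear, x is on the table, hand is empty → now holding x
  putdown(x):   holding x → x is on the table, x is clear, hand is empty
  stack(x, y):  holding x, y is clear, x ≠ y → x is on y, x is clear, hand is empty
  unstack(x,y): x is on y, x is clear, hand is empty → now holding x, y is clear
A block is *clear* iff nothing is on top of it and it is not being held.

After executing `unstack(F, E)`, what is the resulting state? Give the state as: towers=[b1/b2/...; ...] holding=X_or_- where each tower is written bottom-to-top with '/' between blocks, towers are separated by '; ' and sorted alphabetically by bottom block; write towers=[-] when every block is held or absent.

before: towers=[A; B; C; D; E/F; G] holding=-
pre[unstack(F, E)]: on(F,E) ✓, clear(F) ✓, handempty ✓
all met → apply unstack(F, E)
after:  towers=[A; B; C; D; E; G] holding=F

towers=[A; B; C; D; E; G] holding=F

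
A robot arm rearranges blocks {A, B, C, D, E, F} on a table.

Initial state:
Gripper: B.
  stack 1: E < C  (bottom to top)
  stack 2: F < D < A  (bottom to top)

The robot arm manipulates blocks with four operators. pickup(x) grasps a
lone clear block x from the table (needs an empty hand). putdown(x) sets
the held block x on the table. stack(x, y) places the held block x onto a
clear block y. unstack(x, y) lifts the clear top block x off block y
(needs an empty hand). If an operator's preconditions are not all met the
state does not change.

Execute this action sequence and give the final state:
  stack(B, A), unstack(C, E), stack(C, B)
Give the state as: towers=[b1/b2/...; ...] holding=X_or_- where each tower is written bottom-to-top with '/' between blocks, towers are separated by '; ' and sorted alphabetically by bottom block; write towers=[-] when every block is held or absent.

step 1 (stack(B, A)): towers=[E/C; F/D/A/B] holding=-
step 2 (unstack(C, E)): towers=[E; F/D/A/B] holding=C
step 3 (stack(C, B)): towers=[E; F/D/A/B/C] holding=-

towers=[E; F/D/A/B/C] holding=-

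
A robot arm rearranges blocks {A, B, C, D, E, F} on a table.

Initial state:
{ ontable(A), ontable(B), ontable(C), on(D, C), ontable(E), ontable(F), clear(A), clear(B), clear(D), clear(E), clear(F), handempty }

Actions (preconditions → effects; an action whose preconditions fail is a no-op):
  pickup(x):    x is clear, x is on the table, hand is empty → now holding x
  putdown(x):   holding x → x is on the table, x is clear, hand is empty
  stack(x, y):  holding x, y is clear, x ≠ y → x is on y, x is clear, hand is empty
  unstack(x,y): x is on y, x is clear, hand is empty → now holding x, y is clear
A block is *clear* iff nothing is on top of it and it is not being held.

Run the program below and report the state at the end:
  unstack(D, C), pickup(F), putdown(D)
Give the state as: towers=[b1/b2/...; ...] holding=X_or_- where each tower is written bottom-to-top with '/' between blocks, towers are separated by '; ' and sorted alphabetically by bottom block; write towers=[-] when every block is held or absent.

step 1 (unstack(D, C)): towers=[A; B; C; E; F] holding=D
step 2 (pickup(F)) [no-op]: towers=[A; B; C; E; F] holding=D
step 3 (putdown(D)): towers=[A; B; C; D; E; F] holding=-

towers=[A; B; C; D; E; F] holding=-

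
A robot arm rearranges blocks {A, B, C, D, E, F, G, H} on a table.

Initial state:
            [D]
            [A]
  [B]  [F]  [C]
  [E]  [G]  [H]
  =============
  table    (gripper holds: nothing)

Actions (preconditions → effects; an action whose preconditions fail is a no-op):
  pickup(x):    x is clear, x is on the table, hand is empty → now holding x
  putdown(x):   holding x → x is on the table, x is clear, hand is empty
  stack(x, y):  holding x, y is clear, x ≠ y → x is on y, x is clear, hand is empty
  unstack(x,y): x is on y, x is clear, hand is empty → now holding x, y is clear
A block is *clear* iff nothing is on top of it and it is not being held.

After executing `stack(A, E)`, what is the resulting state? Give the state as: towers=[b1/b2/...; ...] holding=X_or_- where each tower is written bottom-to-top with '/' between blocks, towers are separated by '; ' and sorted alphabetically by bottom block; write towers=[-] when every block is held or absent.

before: towers=[E/B; G/F; H/C/A/D] holding=-
pre[stack(A, E)]: holding(A) fail, clear(E) fail, A≠E ok
holding(A), clear(E) unmet → stack(A, E) is a no-op
after:  towers=[E/B; G/F; H/C/A/D] holding=-

towers=[E/B; G/F; H/C/A/D] holding=-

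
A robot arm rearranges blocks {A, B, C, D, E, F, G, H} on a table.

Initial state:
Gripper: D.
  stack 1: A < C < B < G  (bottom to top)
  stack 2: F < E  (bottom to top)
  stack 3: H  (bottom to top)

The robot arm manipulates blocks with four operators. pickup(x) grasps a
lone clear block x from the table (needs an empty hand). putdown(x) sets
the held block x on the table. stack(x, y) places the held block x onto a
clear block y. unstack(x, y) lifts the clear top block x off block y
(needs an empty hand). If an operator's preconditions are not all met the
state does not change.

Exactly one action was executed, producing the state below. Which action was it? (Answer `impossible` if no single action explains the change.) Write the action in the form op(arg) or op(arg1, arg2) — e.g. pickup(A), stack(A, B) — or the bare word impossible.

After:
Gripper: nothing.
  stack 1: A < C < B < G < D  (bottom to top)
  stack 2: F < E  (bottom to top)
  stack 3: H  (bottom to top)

target: towers=[A/C/B/G/D; F/E; H] holding=-
        putdown(D) → towers=[A/C/B/G; D; F/E; H] holding=-
       stack(D, G) → towers=[A/C/B/G/D; F/E; H] holding=-  ← match
       stack(D, E) → towers=[A/C/B/G; F/E/D; H] holding=-
       stack(D, H) → towers=[A/C/B/G; F/E; H/D] holding=-

stack(D, G)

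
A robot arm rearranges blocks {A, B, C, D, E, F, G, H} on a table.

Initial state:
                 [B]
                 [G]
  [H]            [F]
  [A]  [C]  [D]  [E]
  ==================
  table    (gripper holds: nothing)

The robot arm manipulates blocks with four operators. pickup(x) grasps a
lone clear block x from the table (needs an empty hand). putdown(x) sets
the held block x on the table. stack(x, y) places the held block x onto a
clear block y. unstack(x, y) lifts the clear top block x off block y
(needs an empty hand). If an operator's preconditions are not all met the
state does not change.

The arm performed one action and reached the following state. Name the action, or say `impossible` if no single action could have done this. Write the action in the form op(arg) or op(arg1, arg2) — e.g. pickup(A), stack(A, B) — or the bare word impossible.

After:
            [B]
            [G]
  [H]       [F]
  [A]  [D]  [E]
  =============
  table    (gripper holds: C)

target: towers=[A/H; D; E/F/G/B] holding=C
     unstack(H, A) → towers=[A; C; D; E/F/G/B] holding=H
     unstack(B, G) → towers=[A/H; C; D; E/F/G] holding=B
         pickup(D) → towers=[A/H; C; E/F/G/B] holding=D
         pickup(C) → towers=[A/H; D; E/F/G/B] holding=C  ← match

pickup(C)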